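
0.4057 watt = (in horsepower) 0.0005441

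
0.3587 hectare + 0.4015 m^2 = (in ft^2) 3.861e+04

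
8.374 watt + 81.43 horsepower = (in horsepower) 81.44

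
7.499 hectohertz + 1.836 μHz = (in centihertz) 7.499e+04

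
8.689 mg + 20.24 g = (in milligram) 2.025e+04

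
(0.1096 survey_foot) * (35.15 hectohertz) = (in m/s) 117.4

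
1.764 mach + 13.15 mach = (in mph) 1.136e+04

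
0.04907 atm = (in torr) 37.29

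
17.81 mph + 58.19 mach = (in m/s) 1.982e+04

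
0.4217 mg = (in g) 0.0004217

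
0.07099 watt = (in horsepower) 9.52e-05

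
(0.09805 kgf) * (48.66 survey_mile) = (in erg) 7.53e+11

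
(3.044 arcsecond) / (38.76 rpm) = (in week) 6.012e-12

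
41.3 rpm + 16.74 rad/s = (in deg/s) 1207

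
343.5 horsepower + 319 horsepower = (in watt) 4.94e+05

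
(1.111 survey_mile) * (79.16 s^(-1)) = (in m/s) 1.415e+05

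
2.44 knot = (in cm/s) 125.5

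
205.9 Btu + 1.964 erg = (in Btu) 205.9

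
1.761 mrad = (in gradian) 0.1121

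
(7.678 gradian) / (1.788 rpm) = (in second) 0.6441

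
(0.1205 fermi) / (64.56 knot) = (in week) 5.999e-24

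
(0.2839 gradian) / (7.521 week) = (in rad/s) 9.804e-10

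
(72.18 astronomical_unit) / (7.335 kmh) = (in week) 8.763e+06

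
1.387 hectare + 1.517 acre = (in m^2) 2.001e+04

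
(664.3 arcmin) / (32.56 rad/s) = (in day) 6.869e-08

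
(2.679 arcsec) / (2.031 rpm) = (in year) 1.936e-12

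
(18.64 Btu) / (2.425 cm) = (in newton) 8.11e+05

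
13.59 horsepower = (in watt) 1.013e+04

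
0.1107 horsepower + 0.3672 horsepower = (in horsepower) 0.4779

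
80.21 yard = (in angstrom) 7.334e+11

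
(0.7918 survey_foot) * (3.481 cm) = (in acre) 2.076e-06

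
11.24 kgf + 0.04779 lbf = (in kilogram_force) 11.26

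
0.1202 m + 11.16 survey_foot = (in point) 9983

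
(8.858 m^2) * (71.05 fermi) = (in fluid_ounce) 2.128e-08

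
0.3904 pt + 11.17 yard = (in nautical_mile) 0.005515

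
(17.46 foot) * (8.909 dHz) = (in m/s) 4.741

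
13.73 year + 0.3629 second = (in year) 13.73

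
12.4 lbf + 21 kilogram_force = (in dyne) 2.611e+07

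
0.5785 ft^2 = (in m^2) 0.05374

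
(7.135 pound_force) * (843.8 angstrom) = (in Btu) 2.538e-09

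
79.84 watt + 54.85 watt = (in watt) 134.7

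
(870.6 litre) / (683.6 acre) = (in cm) 3.147e-05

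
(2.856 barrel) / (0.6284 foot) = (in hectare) 0.0002371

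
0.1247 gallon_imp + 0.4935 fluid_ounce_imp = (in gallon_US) 0.1535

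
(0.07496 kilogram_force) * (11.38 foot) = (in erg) 2.55e+07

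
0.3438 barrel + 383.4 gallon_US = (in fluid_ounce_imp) 5.3e+04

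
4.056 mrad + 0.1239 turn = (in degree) 44.84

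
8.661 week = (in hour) 1455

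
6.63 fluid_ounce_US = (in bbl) 0.001233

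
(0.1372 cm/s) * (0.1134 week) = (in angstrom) 9.41e+11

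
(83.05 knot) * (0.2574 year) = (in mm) 3.468e+11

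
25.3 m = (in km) 0.0253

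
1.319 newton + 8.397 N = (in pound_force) 2.184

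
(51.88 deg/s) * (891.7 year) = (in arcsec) 5.252e+15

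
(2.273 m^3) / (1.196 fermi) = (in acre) 4.696e+11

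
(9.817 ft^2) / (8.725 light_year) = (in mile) 6.865e-21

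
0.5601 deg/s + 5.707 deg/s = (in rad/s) 0.1094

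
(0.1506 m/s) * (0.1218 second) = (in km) 1.834e-05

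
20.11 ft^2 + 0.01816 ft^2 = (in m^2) 1.87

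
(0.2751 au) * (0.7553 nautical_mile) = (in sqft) 6.197e+14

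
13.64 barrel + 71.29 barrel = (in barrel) 84.93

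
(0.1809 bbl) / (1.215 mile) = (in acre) 3.635e-09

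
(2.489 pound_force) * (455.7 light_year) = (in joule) 4.773e+19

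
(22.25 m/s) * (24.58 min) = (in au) 2.194e-07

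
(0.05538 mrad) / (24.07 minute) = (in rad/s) 3.835e-08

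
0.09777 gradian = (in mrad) 1.536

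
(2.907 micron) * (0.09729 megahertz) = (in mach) 0.0008306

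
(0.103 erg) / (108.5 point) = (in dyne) 0.02691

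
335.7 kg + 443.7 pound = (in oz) 1.894e+04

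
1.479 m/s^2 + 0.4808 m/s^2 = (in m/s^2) 1.96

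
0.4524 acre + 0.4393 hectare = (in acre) 1.538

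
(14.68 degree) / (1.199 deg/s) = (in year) 3.882e-07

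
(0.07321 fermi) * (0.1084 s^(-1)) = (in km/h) 2.857e-17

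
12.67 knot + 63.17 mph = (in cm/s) 3476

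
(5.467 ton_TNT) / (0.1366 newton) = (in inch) 6.593e+12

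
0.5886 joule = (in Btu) 0.0005579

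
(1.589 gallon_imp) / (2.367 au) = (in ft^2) 2.196e-13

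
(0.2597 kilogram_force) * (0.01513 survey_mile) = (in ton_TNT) 1.482e-08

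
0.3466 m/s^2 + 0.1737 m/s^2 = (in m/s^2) 0.5203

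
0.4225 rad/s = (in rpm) 4.035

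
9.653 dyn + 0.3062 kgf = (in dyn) 3.003e+05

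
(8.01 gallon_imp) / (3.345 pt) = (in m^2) 30.86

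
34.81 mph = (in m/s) 15.56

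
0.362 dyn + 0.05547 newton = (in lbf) 0.01247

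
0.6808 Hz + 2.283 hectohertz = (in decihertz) 2290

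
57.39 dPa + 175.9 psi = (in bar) 12.13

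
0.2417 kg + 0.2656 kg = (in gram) 507.3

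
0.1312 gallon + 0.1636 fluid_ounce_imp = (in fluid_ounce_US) 16.95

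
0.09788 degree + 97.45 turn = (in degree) 3.508e+04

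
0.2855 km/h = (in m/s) 0.07931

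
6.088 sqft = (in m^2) 0.5656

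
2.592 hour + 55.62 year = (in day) 2.03e+04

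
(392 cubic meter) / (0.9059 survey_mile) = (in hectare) 2.689e-05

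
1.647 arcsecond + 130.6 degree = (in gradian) 145.1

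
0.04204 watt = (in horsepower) 5.638e-05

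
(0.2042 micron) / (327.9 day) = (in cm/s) 7.208e-13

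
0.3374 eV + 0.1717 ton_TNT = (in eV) 4.484e+27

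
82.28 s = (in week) 0.000136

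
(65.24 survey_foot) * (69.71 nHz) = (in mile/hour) 3.101e-06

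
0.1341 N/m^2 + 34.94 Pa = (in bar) 0.0003507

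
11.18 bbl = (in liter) 1777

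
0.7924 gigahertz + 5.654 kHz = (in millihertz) 7.924e+11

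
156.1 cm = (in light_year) 1.65e-16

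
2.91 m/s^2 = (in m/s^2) 2.91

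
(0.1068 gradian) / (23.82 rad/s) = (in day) 8.151e-10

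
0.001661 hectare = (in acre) 0.004104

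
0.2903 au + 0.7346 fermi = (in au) 0.2903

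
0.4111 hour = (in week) 0.002447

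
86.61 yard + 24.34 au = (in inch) 1.434e+14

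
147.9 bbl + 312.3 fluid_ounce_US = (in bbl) 148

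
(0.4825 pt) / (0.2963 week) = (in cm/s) 9.499e-08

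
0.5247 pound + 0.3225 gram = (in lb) 0.5254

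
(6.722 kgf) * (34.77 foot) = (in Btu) 0.6622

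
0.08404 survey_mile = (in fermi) 1.352e+17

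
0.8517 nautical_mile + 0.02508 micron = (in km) 1.577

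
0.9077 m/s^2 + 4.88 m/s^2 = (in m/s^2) 5.788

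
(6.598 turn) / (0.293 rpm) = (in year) 4.284e-05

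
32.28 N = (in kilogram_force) 3.292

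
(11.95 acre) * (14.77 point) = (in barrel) 1585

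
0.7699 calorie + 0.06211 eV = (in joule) 3.221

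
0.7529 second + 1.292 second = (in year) 6.484e-08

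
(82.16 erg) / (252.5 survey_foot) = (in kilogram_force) 1.089e-08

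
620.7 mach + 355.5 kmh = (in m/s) 2.114e+05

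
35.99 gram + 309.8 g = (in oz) 12.2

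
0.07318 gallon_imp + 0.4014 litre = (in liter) 0.7341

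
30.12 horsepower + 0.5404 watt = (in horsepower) 30.12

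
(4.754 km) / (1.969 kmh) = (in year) 0.0002756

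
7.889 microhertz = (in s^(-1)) 7.889e-06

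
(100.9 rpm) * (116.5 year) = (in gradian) 2.471e+12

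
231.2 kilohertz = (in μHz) 2.312e+11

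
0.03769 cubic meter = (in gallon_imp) 8.291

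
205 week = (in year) 3.932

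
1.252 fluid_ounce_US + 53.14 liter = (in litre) 53.18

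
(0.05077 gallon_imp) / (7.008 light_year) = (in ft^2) 3.747e-20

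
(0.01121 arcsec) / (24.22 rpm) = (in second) 2.143e-08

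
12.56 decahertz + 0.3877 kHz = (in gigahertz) 5.133e-07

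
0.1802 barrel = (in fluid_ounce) 968.8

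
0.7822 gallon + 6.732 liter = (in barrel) 0.06097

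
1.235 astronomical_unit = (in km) 1.848e+08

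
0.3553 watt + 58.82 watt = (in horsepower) 0.07936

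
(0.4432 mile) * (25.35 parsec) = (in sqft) 6.005e+21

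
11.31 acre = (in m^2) 4.577e+04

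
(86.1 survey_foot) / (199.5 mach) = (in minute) 6.439e-06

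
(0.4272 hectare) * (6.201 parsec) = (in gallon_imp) 1.798e+23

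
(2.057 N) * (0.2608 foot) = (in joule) 0.1635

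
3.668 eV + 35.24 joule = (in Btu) 0.0334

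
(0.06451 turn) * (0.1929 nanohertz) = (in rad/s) 7.819e-11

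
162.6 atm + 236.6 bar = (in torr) 3.01e+05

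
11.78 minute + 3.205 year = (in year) 3.205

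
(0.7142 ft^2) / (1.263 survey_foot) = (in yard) 0.1885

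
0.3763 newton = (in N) 0.3763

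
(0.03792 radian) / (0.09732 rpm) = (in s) 3.721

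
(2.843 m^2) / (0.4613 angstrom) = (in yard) 6.74e+10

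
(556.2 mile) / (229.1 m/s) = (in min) 65.12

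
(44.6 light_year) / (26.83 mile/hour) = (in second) 3.518e+16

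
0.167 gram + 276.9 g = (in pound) 0.6108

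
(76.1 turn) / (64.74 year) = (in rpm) 2.236e-06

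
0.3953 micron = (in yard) 4.323e-07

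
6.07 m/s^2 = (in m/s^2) 6.07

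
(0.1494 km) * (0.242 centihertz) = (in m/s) 0.3615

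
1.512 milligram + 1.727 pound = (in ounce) 27.63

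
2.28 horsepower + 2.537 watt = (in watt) 1703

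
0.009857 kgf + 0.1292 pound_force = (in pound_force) 0.1509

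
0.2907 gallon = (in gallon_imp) 0.2421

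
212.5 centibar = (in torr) 1594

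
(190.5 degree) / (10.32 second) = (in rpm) 3.077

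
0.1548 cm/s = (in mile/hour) 0.003463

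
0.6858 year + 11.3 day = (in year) 0.7168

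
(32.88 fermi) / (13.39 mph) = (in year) 1.742e-22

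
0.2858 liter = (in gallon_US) 0.0755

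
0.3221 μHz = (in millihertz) 0.0003221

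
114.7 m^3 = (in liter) 1.147e+05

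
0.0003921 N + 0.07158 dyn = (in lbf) 8.831e-05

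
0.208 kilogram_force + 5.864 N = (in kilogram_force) 0.806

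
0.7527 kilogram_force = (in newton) 7.381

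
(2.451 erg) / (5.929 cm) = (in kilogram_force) 4.215e-07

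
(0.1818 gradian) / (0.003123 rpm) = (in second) 8.732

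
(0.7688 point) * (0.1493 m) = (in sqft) 0.0004359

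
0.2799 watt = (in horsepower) 0.0003754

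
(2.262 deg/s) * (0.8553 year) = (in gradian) 6.779e+07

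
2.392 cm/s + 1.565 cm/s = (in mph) 0.08852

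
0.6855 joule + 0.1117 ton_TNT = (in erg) 4.674e+15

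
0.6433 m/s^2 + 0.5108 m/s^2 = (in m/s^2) 1.154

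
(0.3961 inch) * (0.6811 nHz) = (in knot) 1.332e-11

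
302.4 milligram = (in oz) 0.01067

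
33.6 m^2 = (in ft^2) 361.7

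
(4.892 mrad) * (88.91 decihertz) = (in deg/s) 2.492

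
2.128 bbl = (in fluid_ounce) 1.144e+04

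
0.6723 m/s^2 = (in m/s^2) 0.6723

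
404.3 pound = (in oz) 6469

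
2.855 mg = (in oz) 0.0001007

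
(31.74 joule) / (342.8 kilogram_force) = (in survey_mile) 5.867e-06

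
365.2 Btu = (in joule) 3.853e+05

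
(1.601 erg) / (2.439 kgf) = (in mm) 6.694e-06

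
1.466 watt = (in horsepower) 0.001966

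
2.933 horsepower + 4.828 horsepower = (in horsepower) 7.761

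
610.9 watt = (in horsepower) 0.8192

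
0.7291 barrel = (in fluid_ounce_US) 3920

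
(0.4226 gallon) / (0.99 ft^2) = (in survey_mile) 1.081e-05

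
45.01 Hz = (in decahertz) 4.501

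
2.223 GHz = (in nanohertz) 2.223e+18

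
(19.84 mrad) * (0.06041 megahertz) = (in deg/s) 6.867e+04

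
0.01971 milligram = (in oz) 6.952e-07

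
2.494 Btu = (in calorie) 628.9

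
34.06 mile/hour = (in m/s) 15.23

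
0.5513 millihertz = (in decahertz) 5.513e-05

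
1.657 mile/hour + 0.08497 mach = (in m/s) 29.67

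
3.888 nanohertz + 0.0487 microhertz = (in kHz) 5.259e-11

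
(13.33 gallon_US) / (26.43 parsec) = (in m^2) 6.187e-20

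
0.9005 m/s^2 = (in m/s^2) 0.9005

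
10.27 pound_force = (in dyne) 4.568e+06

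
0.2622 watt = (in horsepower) 0.0003516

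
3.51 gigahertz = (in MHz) 3510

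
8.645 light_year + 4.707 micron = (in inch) 3.22e+18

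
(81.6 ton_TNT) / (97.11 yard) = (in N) 3.845e+09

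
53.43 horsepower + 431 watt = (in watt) 4.027e+04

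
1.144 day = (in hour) 27.46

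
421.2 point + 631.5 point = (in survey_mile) 0.0002308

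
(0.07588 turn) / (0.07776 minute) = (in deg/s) 5.855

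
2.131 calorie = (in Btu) 0.008451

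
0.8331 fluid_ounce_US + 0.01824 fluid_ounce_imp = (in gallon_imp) 0.005534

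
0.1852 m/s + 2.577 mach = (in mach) 2.578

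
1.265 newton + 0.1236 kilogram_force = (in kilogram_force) 0.2526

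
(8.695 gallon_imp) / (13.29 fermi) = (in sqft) 3.201e+13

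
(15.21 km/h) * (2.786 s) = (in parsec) 3.815e-16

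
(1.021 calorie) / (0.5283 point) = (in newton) 2.292e+04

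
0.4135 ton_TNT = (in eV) 1.08e+28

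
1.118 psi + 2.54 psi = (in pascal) 2.522e+04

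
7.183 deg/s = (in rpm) 1.197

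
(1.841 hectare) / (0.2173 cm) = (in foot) 2.78e+07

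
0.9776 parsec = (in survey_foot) 9.897e+16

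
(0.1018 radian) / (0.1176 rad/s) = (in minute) 0.01443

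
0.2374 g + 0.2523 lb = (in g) 114.7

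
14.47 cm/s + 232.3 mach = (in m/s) 7.91e+04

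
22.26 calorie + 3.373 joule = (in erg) 9.651e+08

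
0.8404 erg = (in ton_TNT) 2.009e-17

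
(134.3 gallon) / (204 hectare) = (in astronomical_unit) 1.666e-18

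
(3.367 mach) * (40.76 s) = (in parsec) 1.514e-12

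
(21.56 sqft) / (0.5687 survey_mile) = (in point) 6.204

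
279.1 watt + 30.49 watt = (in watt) 309.6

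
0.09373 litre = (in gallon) 0.02476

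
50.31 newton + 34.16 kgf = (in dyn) 3.853e+07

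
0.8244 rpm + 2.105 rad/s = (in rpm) 20.93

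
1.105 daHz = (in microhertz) 1.105e+07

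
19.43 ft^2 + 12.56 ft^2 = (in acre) 0.0007344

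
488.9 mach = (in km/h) 5.993e+05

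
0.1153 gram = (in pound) 0.0002542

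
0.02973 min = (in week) 2.949e-06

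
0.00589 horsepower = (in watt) 4.392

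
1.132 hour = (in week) 0.006738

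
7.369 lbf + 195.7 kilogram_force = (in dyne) 1.952e+08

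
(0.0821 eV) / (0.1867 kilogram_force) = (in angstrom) 7.184e-11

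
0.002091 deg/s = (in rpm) 0.0003485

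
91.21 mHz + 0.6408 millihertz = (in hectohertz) 0.0009185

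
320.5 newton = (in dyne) 3.205e+07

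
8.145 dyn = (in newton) 8.145e-05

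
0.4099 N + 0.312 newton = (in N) 0.7219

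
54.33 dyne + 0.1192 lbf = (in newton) 0.5308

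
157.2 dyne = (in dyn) 157.2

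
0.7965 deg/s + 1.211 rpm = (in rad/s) 0.1407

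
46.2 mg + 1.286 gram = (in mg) 1332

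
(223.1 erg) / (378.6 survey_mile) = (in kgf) 3.734e-12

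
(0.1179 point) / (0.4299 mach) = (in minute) 4.736e-09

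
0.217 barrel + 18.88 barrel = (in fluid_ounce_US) 1.027e+05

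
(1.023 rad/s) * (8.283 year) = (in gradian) 1.701e+10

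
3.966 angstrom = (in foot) 1.301e-09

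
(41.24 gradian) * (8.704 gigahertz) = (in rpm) 5.384e+10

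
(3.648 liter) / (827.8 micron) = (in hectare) 0.0004407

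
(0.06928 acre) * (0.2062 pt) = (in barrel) 0.1283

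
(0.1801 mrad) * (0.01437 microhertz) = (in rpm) 2.471e-11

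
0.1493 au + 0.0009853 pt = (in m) 2.233e+10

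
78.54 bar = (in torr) 5.891e+04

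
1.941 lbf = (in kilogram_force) 0.8804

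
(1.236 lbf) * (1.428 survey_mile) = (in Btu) 11.98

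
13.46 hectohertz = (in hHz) 13.46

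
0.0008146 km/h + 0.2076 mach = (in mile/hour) 158.1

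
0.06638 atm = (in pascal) 6726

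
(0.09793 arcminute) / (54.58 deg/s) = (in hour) 8.307e-09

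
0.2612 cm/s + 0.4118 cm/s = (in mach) 1.977e-05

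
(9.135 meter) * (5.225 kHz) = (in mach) 140.2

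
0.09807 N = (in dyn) 9807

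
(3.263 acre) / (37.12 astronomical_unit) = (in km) 2.378e-12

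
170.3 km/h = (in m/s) 47.31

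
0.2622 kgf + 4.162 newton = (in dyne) 6.733e+05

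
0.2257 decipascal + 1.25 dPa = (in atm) 1.456e-06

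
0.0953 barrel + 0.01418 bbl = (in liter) 17.41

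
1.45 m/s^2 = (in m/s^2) 1.45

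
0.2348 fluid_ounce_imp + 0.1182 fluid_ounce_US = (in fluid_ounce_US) 0.3438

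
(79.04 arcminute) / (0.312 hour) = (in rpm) 0.0001955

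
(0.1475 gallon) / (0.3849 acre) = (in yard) 3.92e-07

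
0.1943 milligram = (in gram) 0.0001943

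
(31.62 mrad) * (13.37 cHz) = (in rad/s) 0.004228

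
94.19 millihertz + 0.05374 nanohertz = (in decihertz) 0.9419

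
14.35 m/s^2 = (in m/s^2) 14.35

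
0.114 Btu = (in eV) 7.507e+20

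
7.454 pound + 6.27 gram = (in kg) 3.387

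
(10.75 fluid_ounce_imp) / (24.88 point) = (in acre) 8.599e-06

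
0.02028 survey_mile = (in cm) 3264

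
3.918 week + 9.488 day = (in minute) 5.316e+04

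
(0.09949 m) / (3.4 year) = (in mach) 2.725e-12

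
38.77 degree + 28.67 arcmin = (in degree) 39.25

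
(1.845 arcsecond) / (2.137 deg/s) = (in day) 2.776e-09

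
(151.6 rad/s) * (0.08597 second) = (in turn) 2.074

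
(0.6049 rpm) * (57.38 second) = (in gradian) 231.4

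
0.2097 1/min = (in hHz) 3.495e-05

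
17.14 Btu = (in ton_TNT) 4.322e-06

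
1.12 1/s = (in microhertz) 1.12e+06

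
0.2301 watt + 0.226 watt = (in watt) 0.4561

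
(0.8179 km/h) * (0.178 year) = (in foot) 4.184e+06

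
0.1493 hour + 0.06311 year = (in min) 3.318e+04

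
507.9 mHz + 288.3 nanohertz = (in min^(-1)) 30.47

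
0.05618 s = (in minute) 0.0009363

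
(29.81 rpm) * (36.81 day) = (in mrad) 9.928e+09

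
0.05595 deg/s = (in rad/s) 0.0009765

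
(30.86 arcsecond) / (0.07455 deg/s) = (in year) 3.646e-09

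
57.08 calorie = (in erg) 2.388e+09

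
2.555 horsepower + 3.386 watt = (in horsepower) 2.56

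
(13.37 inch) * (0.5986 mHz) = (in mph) 0.0004547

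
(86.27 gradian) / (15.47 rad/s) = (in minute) 0.00146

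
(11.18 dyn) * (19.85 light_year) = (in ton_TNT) 5018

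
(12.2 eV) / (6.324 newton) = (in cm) 3.091e-17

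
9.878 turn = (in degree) 3556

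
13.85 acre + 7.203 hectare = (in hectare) 12.81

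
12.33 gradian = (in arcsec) 3.995e+04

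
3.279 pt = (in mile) 7.188e-07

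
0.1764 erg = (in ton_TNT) 4.216e-18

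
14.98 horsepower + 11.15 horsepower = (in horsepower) 26.13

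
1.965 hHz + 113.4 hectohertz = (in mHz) 1.154e+07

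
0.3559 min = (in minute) 0.3559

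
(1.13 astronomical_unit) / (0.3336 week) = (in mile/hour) 1.874e+06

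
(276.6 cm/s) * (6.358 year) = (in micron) 5.546e+14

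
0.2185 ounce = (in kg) 0.006194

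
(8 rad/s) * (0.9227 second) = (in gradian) 469.9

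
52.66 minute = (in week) 0.005224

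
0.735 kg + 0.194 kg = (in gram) 929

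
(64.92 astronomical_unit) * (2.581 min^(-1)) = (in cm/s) 4.178e+13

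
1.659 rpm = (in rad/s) 0.1737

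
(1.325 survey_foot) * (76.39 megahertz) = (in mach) 9.06e+04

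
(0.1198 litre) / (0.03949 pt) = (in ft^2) 92.56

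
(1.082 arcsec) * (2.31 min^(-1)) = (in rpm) 1.929e-06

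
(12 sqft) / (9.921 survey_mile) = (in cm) 0.006982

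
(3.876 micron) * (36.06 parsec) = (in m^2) 4.313e+12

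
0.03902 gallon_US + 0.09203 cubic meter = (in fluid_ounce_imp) 3244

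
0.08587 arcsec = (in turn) 6.626e-08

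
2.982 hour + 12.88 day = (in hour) 312.1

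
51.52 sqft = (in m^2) 4.786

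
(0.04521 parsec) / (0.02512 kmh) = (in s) 1.999e+17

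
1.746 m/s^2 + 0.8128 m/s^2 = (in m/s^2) 2.559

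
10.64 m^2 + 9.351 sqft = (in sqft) 123.9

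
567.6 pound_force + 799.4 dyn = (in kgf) 257.5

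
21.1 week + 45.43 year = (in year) 45.83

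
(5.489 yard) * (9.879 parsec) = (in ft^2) 1.647e+19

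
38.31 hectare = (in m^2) 3.831e+05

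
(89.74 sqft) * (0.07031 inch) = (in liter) 14.89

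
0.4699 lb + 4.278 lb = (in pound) 4.748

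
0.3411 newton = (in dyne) 3.411e+04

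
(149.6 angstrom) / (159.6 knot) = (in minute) 3.037e-12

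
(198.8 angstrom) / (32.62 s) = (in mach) 1.79e-12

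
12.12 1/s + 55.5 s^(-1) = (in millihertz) 6.762e+04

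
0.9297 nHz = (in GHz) 9.297e-19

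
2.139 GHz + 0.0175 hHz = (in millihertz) 2.139e+12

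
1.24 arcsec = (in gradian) 0.0003827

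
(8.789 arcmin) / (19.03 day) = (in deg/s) 8.909e-08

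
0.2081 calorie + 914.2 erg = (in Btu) 0.0008253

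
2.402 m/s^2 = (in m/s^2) 2.402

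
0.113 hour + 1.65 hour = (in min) 105.8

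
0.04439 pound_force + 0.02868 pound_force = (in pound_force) 0.07307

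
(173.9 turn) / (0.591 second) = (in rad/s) 1849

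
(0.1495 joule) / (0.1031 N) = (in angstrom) 1.45e+10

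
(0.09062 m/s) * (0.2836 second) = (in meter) 0.0257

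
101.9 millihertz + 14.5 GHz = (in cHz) 1.45e+12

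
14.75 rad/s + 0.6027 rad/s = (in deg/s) 879.6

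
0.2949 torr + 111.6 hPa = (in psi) 1.624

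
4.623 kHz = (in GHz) 4.623e-06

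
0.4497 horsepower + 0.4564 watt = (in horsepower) 0.4503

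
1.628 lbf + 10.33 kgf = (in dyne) 1.085e+07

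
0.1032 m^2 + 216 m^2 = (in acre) 0.0534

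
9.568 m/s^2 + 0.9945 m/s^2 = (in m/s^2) 10.56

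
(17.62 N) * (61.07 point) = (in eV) 2.369e+18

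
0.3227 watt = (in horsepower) 0.0004327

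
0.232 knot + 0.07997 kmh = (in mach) 0.0004158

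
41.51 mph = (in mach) 0.0545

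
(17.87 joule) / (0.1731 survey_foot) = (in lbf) 76.14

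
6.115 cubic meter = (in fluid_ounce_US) 2.068e+05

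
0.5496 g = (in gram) 0.5496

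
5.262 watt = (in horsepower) 0.007056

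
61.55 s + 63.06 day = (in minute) 9.081e+04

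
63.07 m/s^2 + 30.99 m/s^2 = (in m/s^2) 94.06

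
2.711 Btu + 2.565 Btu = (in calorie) 1330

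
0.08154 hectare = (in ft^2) 8777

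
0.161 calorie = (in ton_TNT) 1.61e-10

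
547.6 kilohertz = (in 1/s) 5.476e+05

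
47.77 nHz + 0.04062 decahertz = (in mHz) 406.2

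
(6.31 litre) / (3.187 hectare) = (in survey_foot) 6.496e-07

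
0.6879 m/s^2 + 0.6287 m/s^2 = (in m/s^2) 1.317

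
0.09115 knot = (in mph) 0.1049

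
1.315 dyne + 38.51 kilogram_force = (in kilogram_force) 38.51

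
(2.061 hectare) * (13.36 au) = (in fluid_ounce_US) 1.393e+21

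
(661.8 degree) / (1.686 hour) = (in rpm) 0.01817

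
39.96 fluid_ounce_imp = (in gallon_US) 0.2999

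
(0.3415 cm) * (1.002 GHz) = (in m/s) 3.422e+06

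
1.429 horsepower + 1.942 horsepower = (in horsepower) 3.371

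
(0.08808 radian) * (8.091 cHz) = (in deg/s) 0.4083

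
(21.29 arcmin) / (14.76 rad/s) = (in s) 0.0004196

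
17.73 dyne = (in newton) 0.0001773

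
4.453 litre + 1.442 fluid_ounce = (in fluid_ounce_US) 152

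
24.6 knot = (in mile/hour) 28.31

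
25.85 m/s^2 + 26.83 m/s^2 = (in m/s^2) 52.68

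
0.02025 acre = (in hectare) 0.008195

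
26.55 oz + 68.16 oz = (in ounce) 94.71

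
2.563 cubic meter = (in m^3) 2.563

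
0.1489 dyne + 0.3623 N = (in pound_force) 0.08145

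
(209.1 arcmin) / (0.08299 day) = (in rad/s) 8.483e-06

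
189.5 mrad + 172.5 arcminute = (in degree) 13.73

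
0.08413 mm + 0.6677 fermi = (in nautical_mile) 4.543e-08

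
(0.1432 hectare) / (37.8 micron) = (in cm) 3.788e+09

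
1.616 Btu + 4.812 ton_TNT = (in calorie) 4.812e+09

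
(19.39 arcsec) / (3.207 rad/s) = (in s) 2.931e-05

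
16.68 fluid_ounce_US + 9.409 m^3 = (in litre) 9409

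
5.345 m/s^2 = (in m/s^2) 5.345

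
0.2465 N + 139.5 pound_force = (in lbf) 139.6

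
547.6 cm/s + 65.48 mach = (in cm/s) 2.23e+06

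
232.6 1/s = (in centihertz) 2.326e+04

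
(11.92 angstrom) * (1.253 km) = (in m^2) 1.494e-06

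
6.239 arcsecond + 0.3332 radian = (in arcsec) 6.873e+04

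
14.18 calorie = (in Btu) 0.05623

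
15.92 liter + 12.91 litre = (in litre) 28.83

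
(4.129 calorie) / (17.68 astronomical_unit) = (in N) 6.532e-12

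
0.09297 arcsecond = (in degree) 2.582e-05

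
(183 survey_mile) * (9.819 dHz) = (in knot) 5.621e+05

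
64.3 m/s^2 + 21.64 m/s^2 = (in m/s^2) 85.94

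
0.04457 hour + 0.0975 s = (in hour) 0.0446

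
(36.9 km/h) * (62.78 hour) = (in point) 6.567e+09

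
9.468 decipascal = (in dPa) 9.468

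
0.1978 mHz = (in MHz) 1.978e-10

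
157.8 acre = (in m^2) 6.386e+05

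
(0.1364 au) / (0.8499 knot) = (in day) 5.402e+05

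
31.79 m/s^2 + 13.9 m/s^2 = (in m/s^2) 45.69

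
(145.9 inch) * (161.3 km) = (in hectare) 59.78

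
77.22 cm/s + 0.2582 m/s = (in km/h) 3.709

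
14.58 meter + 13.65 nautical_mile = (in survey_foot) 8.299e+04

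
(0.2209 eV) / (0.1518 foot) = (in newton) 7.649e-19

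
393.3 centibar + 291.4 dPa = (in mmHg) 2950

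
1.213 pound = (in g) 550.2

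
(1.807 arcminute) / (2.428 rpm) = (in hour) 5.743e-07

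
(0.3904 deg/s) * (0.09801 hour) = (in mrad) 2404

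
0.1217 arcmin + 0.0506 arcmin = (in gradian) 0.003191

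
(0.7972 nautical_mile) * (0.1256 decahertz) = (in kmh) 6676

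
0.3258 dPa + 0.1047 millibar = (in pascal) 10.5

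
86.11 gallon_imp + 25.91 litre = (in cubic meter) 0.4174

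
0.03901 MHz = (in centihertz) 3.901e+06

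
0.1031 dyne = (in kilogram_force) 1.051e-07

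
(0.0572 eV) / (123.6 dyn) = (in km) 7.415e-21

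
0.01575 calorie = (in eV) 4.113e+17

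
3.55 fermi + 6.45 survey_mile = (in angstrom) 1.038e+14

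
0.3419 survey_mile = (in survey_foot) 1805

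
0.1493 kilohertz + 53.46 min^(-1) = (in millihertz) 1.502e+05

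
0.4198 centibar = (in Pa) 419.8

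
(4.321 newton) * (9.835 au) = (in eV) 3.968e+31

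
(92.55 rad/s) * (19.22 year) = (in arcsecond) 1.157e+16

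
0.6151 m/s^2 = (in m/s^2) 0.6151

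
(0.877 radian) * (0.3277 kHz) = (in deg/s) 1.647e+04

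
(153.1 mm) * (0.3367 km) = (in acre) 0.01274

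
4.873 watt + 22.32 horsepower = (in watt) 1.665e+04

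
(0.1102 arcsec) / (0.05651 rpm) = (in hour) 2.508e-08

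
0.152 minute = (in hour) 0.002533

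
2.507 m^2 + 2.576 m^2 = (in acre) 0.001256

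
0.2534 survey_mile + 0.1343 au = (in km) 2.009e+07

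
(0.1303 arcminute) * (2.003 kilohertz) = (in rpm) 0.725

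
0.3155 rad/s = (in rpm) 3.013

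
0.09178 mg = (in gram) 9.178e-05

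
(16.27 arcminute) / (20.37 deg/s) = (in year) 4.221e-10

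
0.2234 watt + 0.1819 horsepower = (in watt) 135.9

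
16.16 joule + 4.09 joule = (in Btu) 0.01919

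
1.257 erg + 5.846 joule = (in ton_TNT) 1.397e-09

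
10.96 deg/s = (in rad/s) 0.1913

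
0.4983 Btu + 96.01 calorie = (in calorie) 221.7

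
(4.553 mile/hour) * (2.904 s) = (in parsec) 1.916e-16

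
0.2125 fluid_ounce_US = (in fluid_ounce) 0.2125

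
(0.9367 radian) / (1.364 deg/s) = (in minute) 0.6558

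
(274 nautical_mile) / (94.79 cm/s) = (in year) 0.01698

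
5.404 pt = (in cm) 0.1906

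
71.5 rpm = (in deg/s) 429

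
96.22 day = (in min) 1.386e+05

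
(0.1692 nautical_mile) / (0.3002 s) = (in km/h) 3758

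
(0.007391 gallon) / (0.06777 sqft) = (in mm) 4.444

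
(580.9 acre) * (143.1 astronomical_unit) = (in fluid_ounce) 1.702e+24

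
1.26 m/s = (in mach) 0.0037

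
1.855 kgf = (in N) 18.19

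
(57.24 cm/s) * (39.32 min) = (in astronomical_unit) 9.027e-09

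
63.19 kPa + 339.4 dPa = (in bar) 0.6322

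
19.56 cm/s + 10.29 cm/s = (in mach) 0.0008767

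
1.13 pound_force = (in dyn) 5.026e+05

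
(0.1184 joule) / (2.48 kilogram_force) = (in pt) 13.8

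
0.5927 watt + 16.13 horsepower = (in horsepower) 16.13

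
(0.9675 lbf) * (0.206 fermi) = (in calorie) 2.119e-16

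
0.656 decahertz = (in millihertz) 6560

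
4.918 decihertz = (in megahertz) 4.918e-07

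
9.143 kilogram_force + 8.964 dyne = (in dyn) 8.966e+06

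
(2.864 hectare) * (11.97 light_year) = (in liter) 3.243e+24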